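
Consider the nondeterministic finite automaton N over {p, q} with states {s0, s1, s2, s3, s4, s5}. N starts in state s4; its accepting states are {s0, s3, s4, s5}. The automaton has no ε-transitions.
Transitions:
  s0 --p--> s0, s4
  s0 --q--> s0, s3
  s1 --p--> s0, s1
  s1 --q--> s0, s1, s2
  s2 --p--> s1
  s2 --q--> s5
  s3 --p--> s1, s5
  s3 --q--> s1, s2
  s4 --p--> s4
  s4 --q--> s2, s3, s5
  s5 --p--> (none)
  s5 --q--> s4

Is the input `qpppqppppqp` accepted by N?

Start: {s4}
read q: {s2, s3, s5}
read p: {s1, s5}
read p: {s0, s1}
read p: {s0, s1, s4}
read q: {s0, s1, s2, s3, s5}
read p: {s0, s1, s4, s5}
read p: {s0, s1, s4}
read p: {s0, s1, s4}
read p: {s0, s1, s4}
read q: {s0, s1, s2, s3, s5}
read p: {s0, s1, s4, s5}
Reachable ∩ accepting = {s0, s4, s5} — nonempty.

accepted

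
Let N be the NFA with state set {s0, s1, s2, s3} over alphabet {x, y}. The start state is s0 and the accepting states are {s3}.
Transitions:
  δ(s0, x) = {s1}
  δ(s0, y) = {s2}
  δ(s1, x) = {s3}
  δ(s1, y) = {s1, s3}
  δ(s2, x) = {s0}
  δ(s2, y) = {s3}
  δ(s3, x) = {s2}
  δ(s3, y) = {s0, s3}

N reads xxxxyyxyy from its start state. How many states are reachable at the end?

2

Start: {s0}
read x: {s1}
read x: {s3}
read x: {s2}
read x: {s0}
read y: {s2}
read y: {s3}
read x: {s2}
read y: {s3}
read y: {s0, s3}
Final reachable set {s0, s3} has 2 states.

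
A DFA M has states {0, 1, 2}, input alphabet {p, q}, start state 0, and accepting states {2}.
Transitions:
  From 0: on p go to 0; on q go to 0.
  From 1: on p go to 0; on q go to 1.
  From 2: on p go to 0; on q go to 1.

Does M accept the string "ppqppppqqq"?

0 --p--> 0
0 --p--> 0
0 --q--> 0
0 --p--> 0
0 --p--> 0
0 --p--> 0
0 --p--> 0
0 --q--> 0
0 --q--> 0
0 --q--> 0
End in state 0, which is not an accepting state.

rejected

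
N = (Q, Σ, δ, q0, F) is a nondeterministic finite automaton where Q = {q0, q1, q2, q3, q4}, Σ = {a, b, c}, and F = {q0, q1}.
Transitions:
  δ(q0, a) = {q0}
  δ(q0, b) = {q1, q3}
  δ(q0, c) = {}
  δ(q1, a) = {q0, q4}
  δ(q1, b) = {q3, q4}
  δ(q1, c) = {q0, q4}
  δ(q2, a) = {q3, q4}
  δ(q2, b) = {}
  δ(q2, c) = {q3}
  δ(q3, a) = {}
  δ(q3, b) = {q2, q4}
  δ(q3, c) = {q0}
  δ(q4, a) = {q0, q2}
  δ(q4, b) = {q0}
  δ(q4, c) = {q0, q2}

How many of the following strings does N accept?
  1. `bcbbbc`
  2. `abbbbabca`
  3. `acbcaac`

2

`bcbbbc`: accepted
`abbbbabca`: accepted
`acbcaac`: rejected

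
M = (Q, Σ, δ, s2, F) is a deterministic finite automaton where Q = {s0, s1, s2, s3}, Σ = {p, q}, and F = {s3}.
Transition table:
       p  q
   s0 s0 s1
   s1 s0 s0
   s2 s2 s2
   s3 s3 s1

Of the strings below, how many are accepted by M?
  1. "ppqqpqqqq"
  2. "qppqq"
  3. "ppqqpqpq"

0

"ppqqpqqqq": rejected
"qppqq": rejected
"ppqqpqpq": rejected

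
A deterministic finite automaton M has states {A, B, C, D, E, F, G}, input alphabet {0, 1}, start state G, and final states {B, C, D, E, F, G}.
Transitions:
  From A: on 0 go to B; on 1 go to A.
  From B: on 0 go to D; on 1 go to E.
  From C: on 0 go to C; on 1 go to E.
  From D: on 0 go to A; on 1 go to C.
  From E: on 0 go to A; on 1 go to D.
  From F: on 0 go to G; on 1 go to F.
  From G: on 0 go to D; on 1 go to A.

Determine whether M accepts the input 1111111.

rejected

G --1--> A
A --1--> A
A --1--> A
A --1--> A
A --1--> A
A --1--> A
A --1--> A
End in state A, which is not an accepting state.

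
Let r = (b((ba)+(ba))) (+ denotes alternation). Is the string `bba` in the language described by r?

Split as b·ba: b matches b and ((ba)+(ba)) matches ba.

yes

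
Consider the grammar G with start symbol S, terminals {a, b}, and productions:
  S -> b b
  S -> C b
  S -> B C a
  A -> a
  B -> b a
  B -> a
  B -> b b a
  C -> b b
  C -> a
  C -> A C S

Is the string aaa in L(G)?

S ⇒ BCa ⇒ aCa ⇒ aaa

yes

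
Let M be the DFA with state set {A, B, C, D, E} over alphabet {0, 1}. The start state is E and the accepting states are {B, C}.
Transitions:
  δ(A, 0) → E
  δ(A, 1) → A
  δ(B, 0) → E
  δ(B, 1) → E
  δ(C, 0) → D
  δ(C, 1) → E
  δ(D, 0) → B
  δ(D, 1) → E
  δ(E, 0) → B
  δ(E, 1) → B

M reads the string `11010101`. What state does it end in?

E

E --1--> B
B --1--> E
E --0--> B
B --1--> E
E --0--> B
B --1--> E
E --0--> B
B --1--> E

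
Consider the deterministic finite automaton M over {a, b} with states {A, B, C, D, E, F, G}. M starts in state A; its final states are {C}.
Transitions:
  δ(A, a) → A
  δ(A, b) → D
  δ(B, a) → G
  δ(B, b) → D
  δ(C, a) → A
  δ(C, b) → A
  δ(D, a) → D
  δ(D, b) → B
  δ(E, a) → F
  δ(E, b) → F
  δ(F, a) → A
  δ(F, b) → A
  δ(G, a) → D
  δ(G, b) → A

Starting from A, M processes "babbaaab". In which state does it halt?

A --b--> D
D --a--> D
D --b--> B
B --b--> D
D --a--> D
D --a--> D
D --a--> D
D --b--> B

B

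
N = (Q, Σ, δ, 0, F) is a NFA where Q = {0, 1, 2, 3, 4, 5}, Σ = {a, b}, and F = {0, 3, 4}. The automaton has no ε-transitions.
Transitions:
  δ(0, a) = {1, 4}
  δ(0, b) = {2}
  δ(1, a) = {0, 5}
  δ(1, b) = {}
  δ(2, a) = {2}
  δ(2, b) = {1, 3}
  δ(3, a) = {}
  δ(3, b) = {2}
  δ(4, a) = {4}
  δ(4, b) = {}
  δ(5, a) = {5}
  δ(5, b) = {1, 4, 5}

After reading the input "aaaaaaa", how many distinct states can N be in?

3

Start: {0}
read a: {1, 4}
read a: {0, 4, 5}
read a: {1, 4, 5}
read a: {0, 4, 5}
read a: {1, 4, 5}
read a: {0, 4, 5}
read a: {1, 4, 5}
Final reachable set {1, 4, 5} has 3 states.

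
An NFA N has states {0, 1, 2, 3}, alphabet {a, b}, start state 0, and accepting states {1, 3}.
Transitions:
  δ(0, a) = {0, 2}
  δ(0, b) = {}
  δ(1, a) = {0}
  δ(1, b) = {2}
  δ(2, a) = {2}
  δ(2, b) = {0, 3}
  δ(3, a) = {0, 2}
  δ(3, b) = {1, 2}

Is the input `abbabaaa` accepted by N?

rejected

Start: {0}
read a: {0, 2}
read b: {0, 3}
read b: {1, 2}
read a: {0, 2}
read b: {0, 3}
read a: {0, 2}
read a: {0, 2}
read a: {0, 2}
Reachable ∩ accepting = {} — empty.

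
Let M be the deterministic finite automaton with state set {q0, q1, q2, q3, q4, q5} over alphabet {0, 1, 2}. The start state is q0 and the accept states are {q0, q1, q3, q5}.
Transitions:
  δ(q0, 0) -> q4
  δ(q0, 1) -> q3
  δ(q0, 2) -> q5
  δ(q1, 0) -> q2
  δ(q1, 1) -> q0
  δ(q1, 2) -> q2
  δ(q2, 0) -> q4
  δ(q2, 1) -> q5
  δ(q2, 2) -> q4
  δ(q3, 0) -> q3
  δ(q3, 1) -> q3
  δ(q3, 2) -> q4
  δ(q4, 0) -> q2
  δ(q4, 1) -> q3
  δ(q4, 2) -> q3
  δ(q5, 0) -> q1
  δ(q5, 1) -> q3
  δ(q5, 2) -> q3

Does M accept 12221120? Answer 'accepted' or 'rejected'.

rejected

q0 --1--> q3
q3 --2--> q4
q4 --2--> q3
q3 --2--> q4
q4 --1--> q3
q3 --1--> q3
q3 --2--> q4
q4 --0--> q2
End in state q2, which is not an accepting state.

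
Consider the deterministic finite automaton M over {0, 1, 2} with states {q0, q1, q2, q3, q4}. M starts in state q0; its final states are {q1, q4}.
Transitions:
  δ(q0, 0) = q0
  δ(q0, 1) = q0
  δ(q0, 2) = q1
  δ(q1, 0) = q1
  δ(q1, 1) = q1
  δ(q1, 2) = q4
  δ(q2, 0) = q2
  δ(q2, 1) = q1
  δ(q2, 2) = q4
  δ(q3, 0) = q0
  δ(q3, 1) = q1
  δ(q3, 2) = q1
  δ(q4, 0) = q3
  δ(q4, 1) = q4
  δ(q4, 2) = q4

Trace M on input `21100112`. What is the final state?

q4

q0 --2--> q1
q1 --1--> q1
q1 --1--> q1
q1 --0--> q1
q1 --0--> q1
q1 --1--> q1
q1 --1--> q1
q1 --2--> q4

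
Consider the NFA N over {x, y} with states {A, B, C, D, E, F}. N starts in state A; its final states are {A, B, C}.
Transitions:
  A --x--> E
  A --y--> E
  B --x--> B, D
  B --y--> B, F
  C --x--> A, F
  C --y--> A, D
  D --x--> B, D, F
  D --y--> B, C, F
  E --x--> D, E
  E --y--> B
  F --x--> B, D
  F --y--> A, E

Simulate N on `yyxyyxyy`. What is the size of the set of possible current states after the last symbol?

5

Start: {A}
read y: {E}
read y: {B}
read x: {B, D}
read y: {B, C, F}
read y: {A, B, D, E, F}
read x: {B, D, E, F}
read y: {A, B, C, E, F}
read y: {A, B, D, E, F}
Final reachable set {A, B, D, E, F} has 5 states.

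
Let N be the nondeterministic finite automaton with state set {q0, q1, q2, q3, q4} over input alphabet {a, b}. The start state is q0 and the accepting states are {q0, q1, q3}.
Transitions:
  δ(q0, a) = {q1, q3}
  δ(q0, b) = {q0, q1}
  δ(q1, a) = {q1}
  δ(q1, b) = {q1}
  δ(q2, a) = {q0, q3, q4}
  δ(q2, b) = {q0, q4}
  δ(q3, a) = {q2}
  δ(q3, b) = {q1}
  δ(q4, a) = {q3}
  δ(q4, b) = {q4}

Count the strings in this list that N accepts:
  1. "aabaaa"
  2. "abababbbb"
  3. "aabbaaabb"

3

"aabaaa": accepted
"abababbbb": accepted
"aabbaaabb": accepted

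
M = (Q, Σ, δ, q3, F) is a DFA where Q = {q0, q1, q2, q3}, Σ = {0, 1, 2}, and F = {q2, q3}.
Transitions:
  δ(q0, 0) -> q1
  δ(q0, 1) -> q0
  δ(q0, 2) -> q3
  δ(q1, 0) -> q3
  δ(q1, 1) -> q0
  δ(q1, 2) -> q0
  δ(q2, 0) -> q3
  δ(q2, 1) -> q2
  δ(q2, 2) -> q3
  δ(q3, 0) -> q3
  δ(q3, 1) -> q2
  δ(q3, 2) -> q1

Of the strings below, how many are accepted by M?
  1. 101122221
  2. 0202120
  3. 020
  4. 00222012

4

101122221: accepted
0202120: accepted
020: accepted
00222012: accepted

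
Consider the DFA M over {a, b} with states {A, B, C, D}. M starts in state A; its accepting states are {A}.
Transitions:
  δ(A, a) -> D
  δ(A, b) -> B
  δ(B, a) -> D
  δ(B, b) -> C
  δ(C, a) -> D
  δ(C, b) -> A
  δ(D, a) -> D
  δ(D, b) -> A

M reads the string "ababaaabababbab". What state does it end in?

A --a--> D
D --b--> A
A --a--> D
D --b--> A
A --a--> D
D --a--> D
D --a--> D
D --b--> A
A --a--> D
D --b--> A
A --a--> D
D --b--> A
A --b--> B
B --a--> D
D --b--> A

A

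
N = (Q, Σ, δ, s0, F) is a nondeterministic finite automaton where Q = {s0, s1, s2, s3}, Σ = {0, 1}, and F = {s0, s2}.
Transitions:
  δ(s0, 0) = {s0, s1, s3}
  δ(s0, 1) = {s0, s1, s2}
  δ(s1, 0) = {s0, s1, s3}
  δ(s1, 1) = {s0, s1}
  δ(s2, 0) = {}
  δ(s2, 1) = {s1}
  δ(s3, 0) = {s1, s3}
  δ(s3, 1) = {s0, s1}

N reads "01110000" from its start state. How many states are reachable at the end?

Start: {s0}
read 0: {s0, s1, s3}
read 1: {s0, s1, s2}
read 1: {s0, s1, s2}
read 1: {s0, s1, s2}
read 0: {s0, s1, s3}
read 0: {s0, s1, s3}
read 0: {s0, s1, s3}
read 0: {s0, s1, s3}
Final reachable set {s0, s1, s3} has 3 states.

3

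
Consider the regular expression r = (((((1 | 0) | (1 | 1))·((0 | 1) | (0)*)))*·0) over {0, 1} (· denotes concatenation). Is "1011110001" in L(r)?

no

No split of 1011110001 into u·v has ((((1|0)|(1|1))·((0|1)|(0)*)))* matching u and 0 matching v.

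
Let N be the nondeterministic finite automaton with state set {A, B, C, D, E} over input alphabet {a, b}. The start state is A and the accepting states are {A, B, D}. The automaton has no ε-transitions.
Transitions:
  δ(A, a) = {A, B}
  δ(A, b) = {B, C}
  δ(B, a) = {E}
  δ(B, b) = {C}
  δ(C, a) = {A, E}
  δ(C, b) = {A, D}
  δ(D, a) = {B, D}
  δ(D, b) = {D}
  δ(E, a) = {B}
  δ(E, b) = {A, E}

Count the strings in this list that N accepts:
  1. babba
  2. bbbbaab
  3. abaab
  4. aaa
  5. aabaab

5

babba: accepted
bbbbaab: accepted
abaab: accepted
aaa: accepted
aabaab: accepted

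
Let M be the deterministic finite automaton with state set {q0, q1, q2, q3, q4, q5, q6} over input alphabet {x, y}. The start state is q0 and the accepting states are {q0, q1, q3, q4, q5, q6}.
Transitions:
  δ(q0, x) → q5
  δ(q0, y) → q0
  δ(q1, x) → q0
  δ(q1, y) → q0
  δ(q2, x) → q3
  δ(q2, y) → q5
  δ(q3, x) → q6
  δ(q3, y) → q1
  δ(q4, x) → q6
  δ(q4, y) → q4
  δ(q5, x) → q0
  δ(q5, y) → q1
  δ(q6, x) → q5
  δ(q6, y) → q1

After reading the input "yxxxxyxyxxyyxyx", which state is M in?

q0 --y--> q0
q0 --x--> q5
q5 --x--> q0
q0 --x--> q5
q5 --x--> q0
q0 --y--> q0
q0 --x--> q5
q5 --y--> q1
q1 --x--> q0
q0 --x--> q5
q5 --y--> q1
q1 --y--> q0
q0 --x--> q5
q5 --y--> q1
q1 --x--> q0

q0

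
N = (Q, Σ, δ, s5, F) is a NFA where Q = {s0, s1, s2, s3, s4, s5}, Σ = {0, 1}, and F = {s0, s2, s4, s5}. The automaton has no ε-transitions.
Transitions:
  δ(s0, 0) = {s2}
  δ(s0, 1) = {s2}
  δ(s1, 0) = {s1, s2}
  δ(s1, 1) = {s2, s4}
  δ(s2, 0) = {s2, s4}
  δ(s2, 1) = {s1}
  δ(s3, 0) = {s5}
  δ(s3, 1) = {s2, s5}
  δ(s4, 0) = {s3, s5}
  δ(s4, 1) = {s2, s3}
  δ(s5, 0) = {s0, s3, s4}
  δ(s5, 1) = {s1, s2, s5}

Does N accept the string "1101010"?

Start: {s5}
read 1: {s1, s2, s5}
read 1: {s1, s2, s4, s5}
read 0: {s0, s1, s2, s3, s4, s5}
read 1: {s1, s2, s3, s4, s5}
read 0: {s0, s1, s2, s3, s4, s5}
read 1: {s1, s2, s3, s4, s5}
read 0: {s0, s1, s2, s3, s4, s5}
Reachable ∩ accepting = {s0, s2, s4, s5} — nonempty.

accepted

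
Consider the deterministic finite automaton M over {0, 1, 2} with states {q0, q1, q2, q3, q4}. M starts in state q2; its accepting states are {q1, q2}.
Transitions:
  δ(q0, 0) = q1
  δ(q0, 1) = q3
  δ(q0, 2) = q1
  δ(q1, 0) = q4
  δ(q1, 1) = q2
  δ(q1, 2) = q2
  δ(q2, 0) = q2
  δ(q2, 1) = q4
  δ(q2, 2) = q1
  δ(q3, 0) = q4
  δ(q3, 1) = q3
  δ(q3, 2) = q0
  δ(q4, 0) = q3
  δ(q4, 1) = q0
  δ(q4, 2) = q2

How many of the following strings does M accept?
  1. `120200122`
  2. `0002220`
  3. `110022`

2

`120200122`: accepted
`0002220`: rejected
`110022`: accepted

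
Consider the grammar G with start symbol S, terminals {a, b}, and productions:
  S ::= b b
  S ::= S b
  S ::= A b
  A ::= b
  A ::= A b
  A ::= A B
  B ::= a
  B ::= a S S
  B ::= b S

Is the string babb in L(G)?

S ⇒ Sb ⇒ Abb ⇒ ABbb ⇒ bBbb ⇒ babb

yes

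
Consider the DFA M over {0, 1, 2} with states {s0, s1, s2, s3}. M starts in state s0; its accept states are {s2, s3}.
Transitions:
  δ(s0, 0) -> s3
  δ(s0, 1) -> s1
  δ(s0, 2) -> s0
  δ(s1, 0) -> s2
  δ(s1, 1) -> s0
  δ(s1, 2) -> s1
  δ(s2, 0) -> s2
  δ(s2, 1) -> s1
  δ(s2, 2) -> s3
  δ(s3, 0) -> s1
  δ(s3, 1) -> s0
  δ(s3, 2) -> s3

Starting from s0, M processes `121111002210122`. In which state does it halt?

s0 --1--> s1
s1 --2--> s1
s1 --1--> s0
s0 --1--> s1
s1 --1--> s0
s0 --1--> s1
s1 --0--> s2
s2 --0--> s2
s2 --2--> s3
s3 --2--> s3
s3 --1--> s0
s0 --0--> s3
s3 --1--> s0
s0 --2--> s0
s0 --2--> s0

s0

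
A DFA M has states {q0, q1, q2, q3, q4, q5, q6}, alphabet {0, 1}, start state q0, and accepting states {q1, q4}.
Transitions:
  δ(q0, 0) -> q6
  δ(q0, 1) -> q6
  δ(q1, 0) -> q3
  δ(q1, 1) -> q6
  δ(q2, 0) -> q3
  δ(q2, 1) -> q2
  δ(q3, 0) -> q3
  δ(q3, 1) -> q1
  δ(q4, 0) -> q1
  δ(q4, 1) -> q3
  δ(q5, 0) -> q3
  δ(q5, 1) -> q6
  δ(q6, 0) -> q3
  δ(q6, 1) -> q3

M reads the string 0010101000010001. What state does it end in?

q0 --0--> q6
q6 --0--> q3
q3 --1--> q1
q1 --0--> q3
q3 --1--> q1
q1 --0--> q3
q3 --1--> q1
q1 --0--> q3
q3 --0--> q3
q3 --0--> q3
q3 --0--> q3
q3 --1--> q1
q1 --0--> q3
q3 --0--> q3
q3 --0--> q3
q3 --1--> q1

q1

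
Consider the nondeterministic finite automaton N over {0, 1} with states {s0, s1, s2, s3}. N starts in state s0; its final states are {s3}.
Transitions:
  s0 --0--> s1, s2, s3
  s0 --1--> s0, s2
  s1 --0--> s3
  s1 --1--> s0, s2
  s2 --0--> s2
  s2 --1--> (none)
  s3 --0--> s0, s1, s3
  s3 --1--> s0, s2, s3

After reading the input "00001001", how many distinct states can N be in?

3

Start: {s0}
read 0: {s1, s2, s3}
read 0: {s0, s1, s2, s3}
read 0: {s0, s1, s2, s3}
read 0: {s0, s1, s2, s3}
read 1: {s0, s2, s3}
read 0: {s0, s1, s2, s3}
read 0: {s0, s1, s2, s3}
read 1: {s0, s2, s3}
Final reachable set {s0, s2, s3} has 3 states.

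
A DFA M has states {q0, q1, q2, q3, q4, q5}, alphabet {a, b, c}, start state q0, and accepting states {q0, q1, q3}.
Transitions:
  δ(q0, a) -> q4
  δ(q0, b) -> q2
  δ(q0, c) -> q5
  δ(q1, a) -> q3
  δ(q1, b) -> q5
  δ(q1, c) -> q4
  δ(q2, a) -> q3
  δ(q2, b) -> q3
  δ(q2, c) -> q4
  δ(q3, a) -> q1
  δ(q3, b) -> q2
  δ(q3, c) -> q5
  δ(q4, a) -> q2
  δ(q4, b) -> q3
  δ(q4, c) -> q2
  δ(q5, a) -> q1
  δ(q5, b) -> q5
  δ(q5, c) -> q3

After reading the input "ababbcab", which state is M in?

q5

q0 --a--> q4
q4 --b--> q3
q3 --a--> q1
q1 --b--> q5
q5 --b--> q5
q5 --c--> q3
q3 --a--> q1
q1 --b--> q5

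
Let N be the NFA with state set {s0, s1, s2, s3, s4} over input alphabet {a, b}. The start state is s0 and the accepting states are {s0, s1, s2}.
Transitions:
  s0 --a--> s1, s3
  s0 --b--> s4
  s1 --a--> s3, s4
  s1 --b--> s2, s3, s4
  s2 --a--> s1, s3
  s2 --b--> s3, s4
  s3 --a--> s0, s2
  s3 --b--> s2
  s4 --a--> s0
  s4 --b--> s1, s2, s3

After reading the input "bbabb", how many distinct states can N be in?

4

Start: {s0}
read b: {s4}
read b: {s1, s2, s3}
read a: {s0, s1, s2, s3, s4}
read b: {s1, s2, s3, s4}
read b: {s1, s2, s3, s4}
Final reachable set {s1, s2, s3, s4} has 4 states.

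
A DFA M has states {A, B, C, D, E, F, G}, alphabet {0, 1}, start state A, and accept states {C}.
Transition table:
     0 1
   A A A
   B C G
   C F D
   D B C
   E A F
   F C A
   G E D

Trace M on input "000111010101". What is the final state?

A --0--> A
A --0--> A
A --0--> A
A --1--> A
A --1--> A
A --1--> A
A --0--> A
A --1--> A
A --0--> A
A --1--> A
A --0--> A
A --1--> A

A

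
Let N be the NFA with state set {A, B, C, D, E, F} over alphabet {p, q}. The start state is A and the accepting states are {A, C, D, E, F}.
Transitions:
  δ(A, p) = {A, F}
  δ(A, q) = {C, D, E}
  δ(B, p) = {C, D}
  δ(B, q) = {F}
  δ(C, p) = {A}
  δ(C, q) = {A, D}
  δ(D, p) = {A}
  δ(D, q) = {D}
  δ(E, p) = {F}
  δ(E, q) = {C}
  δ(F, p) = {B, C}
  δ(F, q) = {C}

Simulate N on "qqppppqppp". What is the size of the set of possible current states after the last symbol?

5

Start: {A}
read q: {C, D, E}
read q: {A, C, D}
read p: {A, F}
read p: {A, B, C, F}
read p: {A, B, C, D, F}
read p: {A, B, C, D, F}
read q: {A, C, D, E, F}
read p: {A, B, C, F}
read p: {A, B, C, D, F}
read p: {A, B, C, D, F}
Final reachable set {A, B, C, D, F} has 5 states.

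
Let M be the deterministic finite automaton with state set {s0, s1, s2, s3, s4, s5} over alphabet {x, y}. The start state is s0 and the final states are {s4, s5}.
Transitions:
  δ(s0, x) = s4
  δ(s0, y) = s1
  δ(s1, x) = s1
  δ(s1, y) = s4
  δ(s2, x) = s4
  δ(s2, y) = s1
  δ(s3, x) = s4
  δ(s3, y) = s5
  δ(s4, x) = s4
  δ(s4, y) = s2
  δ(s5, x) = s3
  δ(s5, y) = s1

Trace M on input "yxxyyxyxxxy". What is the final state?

s0 --y--> s1
s1 --x--> s1
s1 --x--> s1
s1 --y--> s4
s4 --y--> s2
s2 --x--> s4
s4 --y--> s2
s2 --x--> s4
s4 --x--> s4
s4 --x--> s4
s4 --y--> s2

s2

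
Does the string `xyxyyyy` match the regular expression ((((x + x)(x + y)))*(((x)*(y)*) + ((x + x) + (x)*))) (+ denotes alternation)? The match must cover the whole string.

Split as xy·xyyyy: (((x+x)(x+y)))* matches xy and (((x)*(y)*)+((x+x)+(x)*)) matches xyyyy.

yes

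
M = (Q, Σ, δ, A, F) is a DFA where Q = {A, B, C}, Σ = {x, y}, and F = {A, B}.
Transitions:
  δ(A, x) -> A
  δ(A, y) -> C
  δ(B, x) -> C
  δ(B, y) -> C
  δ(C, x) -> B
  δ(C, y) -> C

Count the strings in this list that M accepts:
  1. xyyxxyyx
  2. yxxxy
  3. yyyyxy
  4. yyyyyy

xyyxxyyx: accepted
yxxxy: rejected
yyyyxy: rejected
yyyyyy: rejected

1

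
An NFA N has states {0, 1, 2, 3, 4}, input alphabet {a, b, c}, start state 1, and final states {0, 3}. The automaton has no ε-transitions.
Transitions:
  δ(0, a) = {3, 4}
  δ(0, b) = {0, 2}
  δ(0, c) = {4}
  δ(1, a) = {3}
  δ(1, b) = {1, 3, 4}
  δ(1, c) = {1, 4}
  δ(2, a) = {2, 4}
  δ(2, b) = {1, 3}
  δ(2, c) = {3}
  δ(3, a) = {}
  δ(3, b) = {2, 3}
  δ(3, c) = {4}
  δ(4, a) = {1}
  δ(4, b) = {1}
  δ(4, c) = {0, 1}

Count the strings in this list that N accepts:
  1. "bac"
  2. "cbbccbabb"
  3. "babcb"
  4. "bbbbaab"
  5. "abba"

4

"bac": rejected
"cbbccbabb": accepted
"babcb": accepted
"bbbbaab": accepted
"abba": accepted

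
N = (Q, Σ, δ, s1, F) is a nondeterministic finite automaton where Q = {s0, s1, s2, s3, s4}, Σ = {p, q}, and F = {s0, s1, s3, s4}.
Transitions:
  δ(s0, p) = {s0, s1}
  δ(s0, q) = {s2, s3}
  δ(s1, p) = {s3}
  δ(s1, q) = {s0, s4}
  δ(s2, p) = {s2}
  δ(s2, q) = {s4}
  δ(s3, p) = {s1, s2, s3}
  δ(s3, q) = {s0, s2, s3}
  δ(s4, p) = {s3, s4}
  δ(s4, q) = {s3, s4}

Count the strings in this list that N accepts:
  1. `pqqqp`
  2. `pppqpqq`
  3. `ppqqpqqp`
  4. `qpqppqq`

4

`pqqqp`: accepted
`pppqpqq`: accepted
`ppqqpqqp`: accepted
`qpqppqq`: accepted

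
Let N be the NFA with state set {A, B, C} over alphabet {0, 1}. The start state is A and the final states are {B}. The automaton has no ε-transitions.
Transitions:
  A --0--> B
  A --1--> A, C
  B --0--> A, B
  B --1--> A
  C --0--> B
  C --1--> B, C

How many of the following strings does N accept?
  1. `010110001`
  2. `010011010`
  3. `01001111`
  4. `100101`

2

`010110001`: rejected
`010011010`: accepted
`01001111`: accepted
`100101`: rejected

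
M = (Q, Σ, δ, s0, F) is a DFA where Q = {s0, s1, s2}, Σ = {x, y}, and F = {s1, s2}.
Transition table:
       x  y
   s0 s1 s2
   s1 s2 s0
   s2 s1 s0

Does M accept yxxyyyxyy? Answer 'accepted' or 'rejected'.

accepted

s0 --y--> s2
s2 --x--> s1
s1 --x--> s2
s2 --y--> s0
s0 --y--> s2
s2 --y--> s0
s0 --x--> s1
s1 --y--> s0
s0 --y--> s2
End in state s2, which is an accepting state.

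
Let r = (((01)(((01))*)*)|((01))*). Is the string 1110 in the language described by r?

no

Neither ((01)(((01))*)*) nor ((01))* matches 1110.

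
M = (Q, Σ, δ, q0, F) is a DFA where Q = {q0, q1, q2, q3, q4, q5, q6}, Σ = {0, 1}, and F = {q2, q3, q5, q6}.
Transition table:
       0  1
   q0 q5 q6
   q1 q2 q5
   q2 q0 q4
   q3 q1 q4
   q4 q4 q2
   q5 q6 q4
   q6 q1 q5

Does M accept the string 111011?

rejected

q0 --1--> q6
q6 --1--> q5
q5 --1--> q4
q4 --0--> q4
q4 --1--> q2
q2 --1--> q4
End in state q4, which is not an accepting state.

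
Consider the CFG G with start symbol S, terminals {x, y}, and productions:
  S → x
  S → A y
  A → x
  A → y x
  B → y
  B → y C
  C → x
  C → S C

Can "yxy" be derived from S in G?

yes

S ⇒ Ay ⇒ yxy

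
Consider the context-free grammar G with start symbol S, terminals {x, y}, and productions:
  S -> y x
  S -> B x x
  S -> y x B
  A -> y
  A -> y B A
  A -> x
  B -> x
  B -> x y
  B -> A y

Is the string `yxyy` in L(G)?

S ⇒ yxB ⇒ yxAy ⇒ yxyy

yes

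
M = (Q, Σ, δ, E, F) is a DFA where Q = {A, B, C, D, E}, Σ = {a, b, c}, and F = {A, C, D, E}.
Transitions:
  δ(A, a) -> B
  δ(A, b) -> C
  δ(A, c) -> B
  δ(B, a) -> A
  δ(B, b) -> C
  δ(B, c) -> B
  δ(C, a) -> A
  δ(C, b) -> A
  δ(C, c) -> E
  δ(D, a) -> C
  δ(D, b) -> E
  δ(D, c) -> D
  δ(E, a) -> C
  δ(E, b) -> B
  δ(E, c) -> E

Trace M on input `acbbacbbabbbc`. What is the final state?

E --a--> C
C --c--> E
E --b--> B
B --b--> C
C --a--> A
A --c--> B
B --b--> C
C --b--> A
A --a--> B
B --b--> C
C --b--> A
A --b--> C
C --c--> E

E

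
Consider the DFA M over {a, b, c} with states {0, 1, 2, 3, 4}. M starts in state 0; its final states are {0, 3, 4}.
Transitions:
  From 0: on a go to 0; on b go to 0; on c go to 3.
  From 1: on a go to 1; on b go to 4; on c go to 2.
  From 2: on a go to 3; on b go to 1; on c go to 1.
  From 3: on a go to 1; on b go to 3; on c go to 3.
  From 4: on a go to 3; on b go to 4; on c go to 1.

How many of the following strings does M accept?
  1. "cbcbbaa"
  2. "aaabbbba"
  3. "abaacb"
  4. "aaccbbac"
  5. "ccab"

"cbcbbaa": rejected
"aaabbbba": accepted
"abaacb": accepted
"aaccbbac": rejected
"ccab": accepted

3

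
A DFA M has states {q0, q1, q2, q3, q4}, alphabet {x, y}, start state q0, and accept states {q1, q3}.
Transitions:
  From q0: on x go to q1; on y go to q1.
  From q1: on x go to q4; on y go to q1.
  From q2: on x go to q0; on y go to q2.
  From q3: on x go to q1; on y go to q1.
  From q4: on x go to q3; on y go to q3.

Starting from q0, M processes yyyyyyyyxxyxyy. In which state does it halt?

q1

q0 --y--> q1
q1 --y--> q1
q1 --y--> q1
q1 --y--> q1
q1 --y--> q1
q1 --y--> q1
q1 --y--> q1
q1 --y--> q1
q1 --x--> q4
q4 --x--> q3
q3 --y--> q1
q1 --x--> q4
q4 --y--> q3
q3 --y--> q1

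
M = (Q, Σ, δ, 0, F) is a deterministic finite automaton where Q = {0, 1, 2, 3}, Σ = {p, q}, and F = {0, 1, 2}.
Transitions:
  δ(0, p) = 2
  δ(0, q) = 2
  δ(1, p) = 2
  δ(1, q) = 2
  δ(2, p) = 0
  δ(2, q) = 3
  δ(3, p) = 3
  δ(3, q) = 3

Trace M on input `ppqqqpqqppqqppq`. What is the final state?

3

0 --p--> 2
2 --p--> 0
0 --q--> 2
2 --q--> 3
3 --q--> 3
3 --p--> 3
3 --q--> 3
3 --q--> 3
3 --p--> 3
3 --p--> 3
3 --q--> 3
3 --q--> 3
3 --p--> 3
3 --p--> 3
3 --q--> 3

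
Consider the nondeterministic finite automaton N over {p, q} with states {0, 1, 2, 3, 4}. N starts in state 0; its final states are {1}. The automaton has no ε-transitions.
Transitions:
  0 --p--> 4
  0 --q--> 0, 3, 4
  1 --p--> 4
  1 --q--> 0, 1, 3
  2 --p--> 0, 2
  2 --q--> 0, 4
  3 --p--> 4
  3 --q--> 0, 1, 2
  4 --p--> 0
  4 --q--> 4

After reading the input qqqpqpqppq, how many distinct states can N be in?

Start: {0}
read q: {0, 3, 4}
read q: {0, 1, 2, 3, 4}
read q: {0, 1, 2, 3, 4}
read p: {0, 2, 4}
read q: {0, 3, 4}
read p: {0, 4}
read q: {0, 3, 4}
read p: {0, 4}
read p: {0, 4}
read q: {0, 3, 4}
Final reachable set {0, 3, 4} has 3 states.

3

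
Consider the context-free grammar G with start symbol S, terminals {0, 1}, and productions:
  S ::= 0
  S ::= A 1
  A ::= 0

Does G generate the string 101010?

no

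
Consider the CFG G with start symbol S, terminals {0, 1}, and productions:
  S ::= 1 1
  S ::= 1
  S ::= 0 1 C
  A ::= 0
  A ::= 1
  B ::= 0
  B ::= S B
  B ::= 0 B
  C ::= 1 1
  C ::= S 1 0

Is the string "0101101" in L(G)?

no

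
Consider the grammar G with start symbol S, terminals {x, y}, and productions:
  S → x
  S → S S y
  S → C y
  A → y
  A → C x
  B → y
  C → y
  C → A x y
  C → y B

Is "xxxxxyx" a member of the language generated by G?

no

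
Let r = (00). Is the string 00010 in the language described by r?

no

No split of 00010 into u·v has 0 matching u and 0 matching v.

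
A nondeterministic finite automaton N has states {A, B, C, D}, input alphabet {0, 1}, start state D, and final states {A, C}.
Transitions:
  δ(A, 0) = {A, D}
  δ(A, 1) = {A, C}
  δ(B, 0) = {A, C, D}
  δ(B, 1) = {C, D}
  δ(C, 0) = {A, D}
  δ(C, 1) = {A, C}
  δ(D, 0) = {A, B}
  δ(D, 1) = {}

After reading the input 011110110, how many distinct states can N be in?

Start: {D}
read 0: {A, B}
read 1: {A, C, D}
read 1: {A, C}
read 1: {A, C}
read 1: {A, C}
read 0: {A, D}
read 1: {A, C}
read 1: {A, C}
read 0: {A, D}
Final reachable set {A, D} has 2 states.

2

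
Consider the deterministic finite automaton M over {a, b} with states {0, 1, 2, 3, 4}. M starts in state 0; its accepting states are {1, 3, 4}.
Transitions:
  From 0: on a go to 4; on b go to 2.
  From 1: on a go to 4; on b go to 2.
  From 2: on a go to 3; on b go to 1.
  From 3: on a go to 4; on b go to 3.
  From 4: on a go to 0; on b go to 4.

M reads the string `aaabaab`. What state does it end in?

4

0 --a--> 4
4 --a--> 0
0 --a--> 4
4 --b--> 4
4 --a--> 0
0 --a--> 4
4 --b--> 4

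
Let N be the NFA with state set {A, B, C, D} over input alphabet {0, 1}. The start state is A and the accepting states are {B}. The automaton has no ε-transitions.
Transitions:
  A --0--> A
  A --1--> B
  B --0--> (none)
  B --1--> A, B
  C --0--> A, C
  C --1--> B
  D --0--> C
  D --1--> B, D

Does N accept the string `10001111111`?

Start: {A}
read 1: {B}
read 0: {}
The reachable set is empty and stays empty for the remaining 9 symbols.
Reachable ∩ accepting = {} — empty.

rejected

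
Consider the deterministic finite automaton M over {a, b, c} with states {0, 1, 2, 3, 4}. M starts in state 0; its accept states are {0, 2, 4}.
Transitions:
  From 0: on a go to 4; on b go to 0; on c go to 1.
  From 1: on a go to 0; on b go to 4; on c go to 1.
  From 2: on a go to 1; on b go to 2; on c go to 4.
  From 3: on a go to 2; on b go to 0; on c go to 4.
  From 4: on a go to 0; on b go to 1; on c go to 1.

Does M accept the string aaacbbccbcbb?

0 --a--> 4
4 --a--> 0
0 --a--> 4
4 --c--> 1
1 --b--> 4
4 --b--> 1
1 --c--> 1
1 --c--> 1
1 --b--> 4
4 --c--> 1
1 --b--> 4
4 --b--> 1
End in state 1, which is not an accepting state.

rejected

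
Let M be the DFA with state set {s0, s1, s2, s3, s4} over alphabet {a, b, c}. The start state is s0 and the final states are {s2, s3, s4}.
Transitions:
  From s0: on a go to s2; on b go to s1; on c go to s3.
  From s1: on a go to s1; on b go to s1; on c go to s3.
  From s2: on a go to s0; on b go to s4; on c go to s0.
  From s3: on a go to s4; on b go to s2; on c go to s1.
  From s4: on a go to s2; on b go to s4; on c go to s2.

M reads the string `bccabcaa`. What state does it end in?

s2

s0 --b--> s1
s1 --c--> s3
s3 --c--> s1
s1 --a--> s1
s1 --b--> s1
s1 --c--> s3
s3 --a--> s4
s4 --a--> s2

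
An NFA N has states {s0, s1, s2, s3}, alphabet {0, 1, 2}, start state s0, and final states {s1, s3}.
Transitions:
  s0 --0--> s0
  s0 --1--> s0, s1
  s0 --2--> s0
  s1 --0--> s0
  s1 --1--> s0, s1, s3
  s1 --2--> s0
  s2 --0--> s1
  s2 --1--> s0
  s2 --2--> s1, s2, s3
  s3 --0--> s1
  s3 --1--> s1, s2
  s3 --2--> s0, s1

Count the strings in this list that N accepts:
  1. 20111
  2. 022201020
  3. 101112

2

20111: accepted
022201020: rejected
101112: accepted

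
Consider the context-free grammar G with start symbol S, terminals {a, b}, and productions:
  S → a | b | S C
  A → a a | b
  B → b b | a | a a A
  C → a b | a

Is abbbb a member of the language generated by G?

no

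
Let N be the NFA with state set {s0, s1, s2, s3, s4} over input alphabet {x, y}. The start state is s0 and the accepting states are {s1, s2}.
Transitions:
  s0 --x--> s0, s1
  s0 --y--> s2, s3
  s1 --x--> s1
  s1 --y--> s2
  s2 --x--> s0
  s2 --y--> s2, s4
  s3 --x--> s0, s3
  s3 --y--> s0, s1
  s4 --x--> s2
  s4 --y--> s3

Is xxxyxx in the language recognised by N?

accepted

Start: {s0}
read x: {s0, s1}
read x: {s0, s1}
read x: {s0, s1}
read y: {s2, s3}
read x: {s0, s3}
read x: {s0, s1, s3}
Reachable ∩ accepting = {s1} — nonempty.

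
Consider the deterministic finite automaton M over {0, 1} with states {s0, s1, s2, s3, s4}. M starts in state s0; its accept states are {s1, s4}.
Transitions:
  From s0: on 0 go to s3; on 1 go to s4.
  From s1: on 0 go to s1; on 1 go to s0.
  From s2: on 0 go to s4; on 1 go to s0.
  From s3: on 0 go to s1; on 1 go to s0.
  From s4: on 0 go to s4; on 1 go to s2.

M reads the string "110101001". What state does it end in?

s0 --1--> s4
s4 --1--> s2
s2 --0--> s4
s4 --1--> s2
s2 --0--> s4
s4 --1--> s2
s2 --0--> s4
s4 --0--> s4
s4 --1--> s2

s2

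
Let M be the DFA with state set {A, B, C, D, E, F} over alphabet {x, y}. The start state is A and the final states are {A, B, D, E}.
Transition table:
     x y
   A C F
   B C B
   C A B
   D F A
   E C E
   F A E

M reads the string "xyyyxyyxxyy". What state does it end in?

A --x--> C
C --y--> B
B --y--> B
B --y--> B
B --x--> C
C --y--> B
B --y--> B
B --x--> C
C --x--> A
A --y--> F
F --y--> E

E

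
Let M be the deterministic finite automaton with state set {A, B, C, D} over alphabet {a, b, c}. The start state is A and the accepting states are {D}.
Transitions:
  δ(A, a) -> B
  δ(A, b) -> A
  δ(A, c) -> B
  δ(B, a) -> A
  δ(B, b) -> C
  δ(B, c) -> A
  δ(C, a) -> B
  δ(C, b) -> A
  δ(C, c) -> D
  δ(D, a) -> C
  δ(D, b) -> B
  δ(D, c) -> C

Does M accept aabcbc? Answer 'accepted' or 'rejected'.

A --a--> B
B --a--> A
A --b--> A
A --c--> B
B --b--> C
C --c--> D
End in state D, which is an accepting state.

accepted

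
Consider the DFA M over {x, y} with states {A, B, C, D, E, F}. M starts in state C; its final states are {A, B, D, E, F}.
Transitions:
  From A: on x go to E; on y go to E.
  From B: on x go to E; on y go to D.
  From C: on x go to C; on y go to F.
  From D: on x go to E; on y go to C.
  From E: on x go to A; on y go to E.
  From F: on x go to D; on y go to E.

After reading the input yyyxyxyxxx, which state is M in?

C --y--> F
F --y--> E
E --y--> E
E --x--> A
A --y--> E
E --x--> A
A --y--> E
E --x--> A
A --x--> E
E --x--> A

A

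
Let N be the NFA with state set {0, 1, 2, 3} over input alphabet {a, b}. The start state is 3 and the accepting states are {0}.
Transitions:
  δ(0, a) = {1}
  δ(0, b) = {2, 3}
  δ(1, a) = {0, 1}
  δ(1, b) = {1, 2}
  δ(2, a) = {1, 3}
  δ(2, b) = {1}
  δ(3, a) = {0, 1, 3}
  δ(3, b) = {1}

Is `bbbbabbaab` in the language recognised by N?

Start: {3}
read b: {1}
read b: {1, 2}
read b: {1, 2}
read b: {1, 2}
read a: {0, 1, 3}
read b: {1, 2, 3}
read b: {1, 2}
read a: {0, 1, 3}
read a: {0, 1, 3}
read b: {1, 2, 3}
Reachable ∩ accepting = {} — empty.

rejected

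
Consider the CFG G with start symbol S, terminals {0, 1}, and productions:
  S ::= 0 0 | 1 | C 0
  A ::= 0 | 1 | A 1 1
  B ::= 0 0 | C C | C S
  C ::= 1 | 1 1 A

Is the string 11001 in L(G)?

no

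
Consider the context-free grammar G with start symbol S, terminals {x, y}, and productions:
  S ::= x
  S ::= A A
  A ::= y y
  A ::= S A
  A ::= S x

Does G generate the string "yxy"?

no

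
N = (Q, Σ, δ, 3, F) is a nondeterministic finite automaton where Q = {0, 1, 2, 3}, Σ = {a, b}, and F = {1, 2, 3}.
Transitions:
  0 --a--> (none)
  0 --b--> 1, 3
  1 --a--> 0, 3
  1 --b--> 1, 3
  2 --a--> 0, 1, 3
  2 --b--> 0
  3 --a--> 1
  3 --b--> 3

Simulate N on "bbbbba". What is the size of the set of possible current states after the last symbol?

Start: {3}
read b: {3}
read b: {3}
read b: {3}
read b: {3}
read b: {3}
read a: {1}
Final reachable set {1} has 1 state.

1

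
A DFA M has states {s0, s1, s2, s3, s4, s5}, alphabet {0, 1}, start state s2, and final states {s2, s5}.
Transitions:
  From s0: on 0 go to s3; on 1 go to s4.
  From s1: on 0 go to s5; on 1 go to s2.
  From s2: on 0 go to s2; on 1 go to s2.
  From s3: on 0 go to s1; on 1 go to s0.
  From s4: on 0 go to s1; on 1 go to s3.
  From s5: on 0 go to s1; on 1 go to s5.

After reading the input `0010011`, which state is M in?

s2 --0--> s2
s2 --0--> s2
s2 --1--> s2
s2 --0--> s2
s2 --0--> s2
s2 --1--> s2
s2 --1--> s2

s2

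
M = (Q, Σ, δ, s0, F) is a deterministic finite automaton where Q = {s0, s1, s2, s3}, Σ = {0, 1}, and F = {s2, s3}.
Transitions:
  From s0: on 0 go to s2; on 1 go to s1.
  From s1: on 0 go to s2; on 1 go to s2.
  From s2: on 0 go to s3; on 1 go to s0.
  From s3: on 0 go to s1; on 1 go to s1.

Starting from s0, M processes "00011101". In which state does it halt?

s0

s0 --0--> s2
s2 --0--> s3
s3 --0--> s1
s1 --1--> s2
s2 --1--> s0
s0 --1--> s1
s1 --0--> s2
s2 --1--> s0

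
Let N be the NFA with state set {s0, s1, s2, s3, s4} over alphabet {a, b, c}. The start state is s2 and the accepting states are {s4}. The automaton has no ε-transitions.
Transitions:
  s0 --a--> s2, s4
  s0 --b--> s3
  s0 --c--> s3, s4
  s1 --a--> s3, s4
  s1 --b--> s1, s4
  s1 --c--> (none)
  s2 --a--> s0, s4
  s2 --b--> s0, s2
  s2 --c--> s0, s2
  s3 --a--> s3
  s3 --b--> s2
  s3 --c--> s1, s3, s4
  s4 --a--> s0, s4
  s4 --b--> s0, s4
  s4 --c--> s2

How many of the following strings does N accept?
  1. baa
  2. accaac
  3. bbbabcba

baa: accepted
accaac: accepted
bbbabcba: accepted

3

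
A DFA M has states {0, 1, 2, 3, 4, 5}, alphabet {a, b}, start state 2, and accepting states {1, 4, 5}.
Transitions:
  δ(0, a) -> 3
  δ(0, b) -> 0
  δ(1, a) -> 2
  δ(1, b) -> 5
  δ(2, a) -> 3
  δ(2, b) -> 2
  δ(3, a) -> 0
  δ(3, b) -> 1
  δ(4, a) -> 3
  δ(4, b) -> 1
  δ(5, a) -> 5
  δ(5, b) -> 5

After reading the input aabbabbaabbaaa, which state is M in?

5

2 --a--> 3
3 --a--> 0
0 --b--> 0
0 --b--> 0
0 --a--> 3
3 --b--> 1
1 --b--> 5
5 --a--> 5
5 --a--> 5
5 --b--> 5
5 --b--> 5
5 --a--> 5
5 --a--> 5
5 --a--> 5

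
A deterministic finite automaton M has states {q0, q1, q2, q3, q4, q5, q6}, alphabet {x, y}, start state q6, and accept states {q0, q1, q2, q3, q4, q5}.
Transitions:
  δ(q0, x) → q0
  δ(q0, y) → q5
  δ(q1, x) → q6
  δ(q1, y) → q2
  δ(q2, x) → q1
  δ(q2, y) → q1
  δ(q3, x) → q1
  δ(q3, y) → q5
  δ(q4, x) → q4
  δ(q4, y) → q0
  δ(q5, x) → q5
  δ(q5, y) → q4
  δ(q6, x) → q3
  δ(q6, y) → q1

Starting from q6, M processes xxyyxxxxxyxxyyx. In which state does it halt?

q0

q6 --x--> q3
q3 --x--> q1
q1 --y--> q2
q2 --y--> q1
q1 --x--> q6
q6 --x--> q3
q3 --x--> q1
q1 --x--> q6
q6 --x--> q3
q3 --y--> q5
q5 --x--> q5
q5 --x--> q5
q5 --y--> q4
q4 --y--> q0
q0 --x--> q0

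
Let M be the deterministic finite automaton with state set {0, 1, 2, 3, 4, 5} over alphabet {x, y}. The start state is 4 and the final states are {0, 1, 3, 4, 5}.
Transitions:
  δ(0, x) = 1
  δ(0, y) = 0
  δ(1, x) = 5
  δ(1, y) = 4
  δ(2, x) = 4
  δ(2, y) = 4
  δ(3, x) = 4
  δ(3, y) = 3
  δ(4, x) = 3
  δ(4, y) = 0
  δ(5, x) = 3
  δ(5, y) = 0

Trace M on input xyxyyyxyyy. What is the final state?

4 --x--> 3
3 --y--> 3
3 --x--> 4
4 --y--> 0
0 --y--> 0
0 --y--> 0
0 --x--> 1
1 --y--> 4
4 --y--> 0
0 --y--> 0

0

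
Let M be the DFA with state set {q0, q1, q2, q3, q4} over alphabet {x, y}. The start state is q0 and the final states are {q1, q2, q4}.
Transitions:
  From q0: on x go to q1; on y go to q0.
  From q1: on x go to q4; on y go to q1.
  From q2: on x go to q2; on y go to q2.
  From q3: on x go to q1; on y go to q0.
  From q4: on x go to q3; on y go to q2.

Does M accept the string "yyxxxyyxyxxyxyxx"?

rejected

q0 --y--> q0
q0 --y--> q0
q0 --x--> q1
q1 --x--> q4
q4 --x--> q3
q3 --y--> q0
q0 --y--> q0
q0 --x--> q1
q1 --y--> q1
q1 --x--> q4
q4 --x--> q3
q3 --y--> q0
q0 --x--> q1
q1 --y--> q1
q1 --x--> q4
q4 --x--> q3
End in state q3, which is not an accepting state.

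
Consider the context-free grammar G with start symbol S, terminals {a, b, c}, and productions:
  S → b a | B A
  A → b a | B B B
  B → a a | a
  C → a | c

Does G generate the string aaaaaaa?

S ⇒ BA ⇒ aaA ⇒ aaBBB ⇒ aaaBB ⇒ aaaaaB ⇒ aaaaaaa

yes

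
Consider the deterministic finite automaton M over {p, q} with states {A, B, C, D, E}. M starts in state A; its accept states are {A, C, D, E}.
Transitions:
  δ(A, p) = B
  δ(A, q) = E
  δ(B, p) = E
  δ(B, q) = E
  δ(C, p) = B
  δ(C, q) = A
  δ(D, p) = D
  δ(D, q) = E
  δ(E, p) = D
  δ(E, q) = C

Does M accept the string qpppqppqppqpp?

A --q--> E
E --p--> D
D --p--> D
D --p--> D
D --q--> E
E --p--> D
D --p--> D
D --q--> E
E --p--> D
D --p--> D
D --q--> E
E --p--> D
D --p--> D
End in state D, which is an accepting state.

accepted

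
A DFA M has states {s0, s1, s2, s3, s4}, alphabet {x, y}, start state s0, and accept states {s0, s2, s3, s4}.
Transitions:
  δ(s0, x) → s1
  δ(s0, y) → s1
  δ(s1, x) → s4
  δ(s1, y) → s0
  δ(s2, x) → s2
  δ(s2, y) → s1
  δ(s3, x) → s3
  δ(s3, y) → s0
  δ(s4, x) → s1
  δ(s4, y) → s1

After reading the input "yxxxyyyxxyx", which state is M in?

s0 --y--> s1
s1 --x--> s4
s4 --x--> s1
s1 --x--> s4
s4 --y--> s1
s1 --y--> s0
s0 --y--> s1
s1 --x--> s4
s4 --x--> s1
s1 --y--> s0
s0 --x--> s1

s1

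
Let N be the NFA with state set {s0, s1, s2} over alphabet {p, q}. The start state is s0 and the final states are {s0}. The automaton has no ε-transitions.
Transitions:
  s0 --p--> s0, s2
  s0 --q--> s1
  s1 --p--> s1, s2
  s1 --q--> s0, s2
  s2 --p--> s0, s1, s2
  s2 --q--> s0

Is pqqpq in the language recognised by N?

accepted

Start: {s0}
read p: {s0, s2}
read q: {s0, s1}
read q: {s0, s1, s2}
read p: {s0, s1, s2}
read q: {s0, s1, s2}
Reachable ∩ accepting = {s0} — nonempty.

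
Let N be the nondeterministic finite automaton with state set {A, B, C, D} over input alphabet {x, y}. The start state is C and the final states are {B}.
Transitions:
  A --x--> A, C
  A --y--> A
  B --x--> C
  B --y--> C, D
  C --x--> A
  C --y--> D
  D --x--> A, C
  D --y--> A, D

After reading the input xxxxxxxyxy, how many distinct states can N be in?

2

Start: {C}
read x: {A}
read x: {A, C}
read x: {A, C}
read x: {A, C}
read x: {A, C}
read x: {A, C}
read x: {A, C}
read y: {A, D}
read x: {A, C}
read y: {A, D}
Final reachable set {A, D} has 2 states.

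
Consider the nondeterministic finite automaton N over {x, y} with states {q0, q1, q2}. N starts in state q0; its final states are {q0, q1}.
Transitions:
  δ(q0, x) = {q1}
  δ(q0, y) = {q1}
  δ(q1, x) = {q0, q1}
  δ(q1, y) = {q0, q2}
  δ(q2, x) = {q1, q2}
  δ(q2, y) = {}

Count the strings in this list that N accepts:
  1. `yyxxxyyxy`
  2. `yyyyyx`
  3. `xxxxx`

3

`yyxxxyyxy`: accepted
`yyyyyx`: accepted
`xxxxx`: accepted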